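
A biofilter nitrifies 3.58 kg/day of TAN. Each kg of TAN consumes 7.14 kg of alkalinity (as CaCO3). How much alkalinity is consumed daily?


Alkalinity factor: 7.14 kg CaCO3 consumed per kg TAN nitrified
alk = 3.58 kg TAN * 7.14 = 25.5612 kg CaCO3/day

25.5612 kg CaCO3/day


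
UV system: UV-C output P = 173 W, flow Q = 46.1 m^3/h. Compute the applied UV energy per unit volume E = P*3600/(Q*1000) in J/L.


Energy delivered per hour = 173 W * 3600 s = 622800 J/h
Volume treated per hour = 46.1 m^3/h * 1000 = 46100 L/h
dose = 622800 / 46100 = 13.5098 J/L

13.5098 J/L


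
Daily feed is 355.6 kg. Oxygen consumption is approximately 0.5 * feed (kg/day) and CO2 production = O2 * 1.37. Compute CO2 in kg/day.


O2 = 355.6 * 0.5 = 177.8
CO2 = 177.8 * 1.37 = 243.586

243.586 kg/day


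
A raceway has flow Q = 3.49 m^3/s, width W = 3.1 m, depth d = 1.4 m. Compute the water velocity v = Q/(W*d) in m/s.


Cross-sectional area = W * d = 3.1 * 1.4 = 4.34 m^2
Velocity = Q / A = 3.49 / 4.34 = 0.804147 m/s

0.804147 m/s


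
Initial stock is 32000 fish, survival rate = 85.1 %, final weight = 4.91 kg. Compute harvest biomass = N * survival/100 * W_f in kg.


Survivors = 32000 * 85.1/100 = 27232 fish
Harvest biomass = survivors * W_f = 27232 * 4.91 = 133709.12 kg

133709.12 kg


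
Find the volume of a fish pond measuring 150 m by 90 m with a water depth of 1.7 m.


Base area = L * W = 150 * 90 = 13500 m^2
Volume = area * depth = 13500 * 1.7 = 22950 m^3

22950 m^3


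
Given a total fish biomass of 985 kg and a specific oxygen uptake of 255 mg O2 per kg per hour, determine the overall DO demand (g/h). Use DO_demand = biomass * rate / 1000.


Total O2 consumption (mg/h) = 985 kg * 255 mg/(kg*h) = 251175 mg/h
Convert to g/h: 251175 / 1000 = 251.175 g/h

251.175 g/h


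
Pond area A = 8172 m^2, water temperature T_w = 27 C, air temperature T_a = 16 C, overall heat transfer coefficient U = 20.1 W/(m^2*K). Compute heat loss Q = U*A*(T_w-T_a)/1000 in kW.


Temperature difference dT = 27 - 16 = 11 K
Heat loss (W) = U * A * dT = 20.1 * 8172 * 11 = 1806829.2 W
Convert to kW: 1806829.2 / 1000 = 1806.8292 kW

1806.8292 kW


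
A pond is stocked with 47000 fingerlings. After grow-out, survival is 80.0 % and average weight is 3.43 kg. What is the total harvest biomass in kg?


Survivors = 47000 * 80.0/100 = 37600 fish
Harvest biomass = survivors * W_f = 37600 * 3.43 = 128968 kg

128968 kg


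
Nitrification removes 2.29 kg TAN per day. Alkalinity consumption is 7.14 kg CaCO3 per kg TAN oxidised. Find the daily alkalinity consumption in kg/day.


Alkalinity factor: 7.14 kg CaCO3 consumed per kg TAN nitrified
alk = 2.29 kg TAN * 7.14 = 16.3506 kg CaCO3/day

16.3506 kg CaCO3/day


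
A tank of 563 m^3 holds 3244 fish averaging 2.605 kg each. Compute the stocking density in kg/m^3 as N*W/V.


Total biomass = 3244 fish * 2.605 kg = 8450.62 kg
Density = total biomass / volume = 8450.62 / 563 = 15.01 kg/m^3

15.01 kg/m^3


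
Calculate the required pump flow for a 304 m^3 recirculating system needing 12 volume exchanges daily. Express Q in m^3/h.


Daily recirculation volume = 304 m^3 * 12 = 3648 m^3/day
Flow rate Q = daily volume / 24 h = 3648 / 24 = 152 m^3/h

152 m^3/h


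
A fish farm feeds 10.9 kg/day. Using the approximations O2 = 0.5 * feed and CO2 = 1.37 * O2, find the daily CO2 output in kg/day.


O2 = 10.9 * 0.5 = 5.45
CO2 = 5.45 * 1.37 = 7.4665

7.4665 kg/day


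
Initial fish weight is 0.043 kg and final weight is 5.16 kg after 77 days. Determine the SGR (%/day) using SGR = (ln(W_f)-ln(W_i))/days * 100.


ln(W_f) = ln(5.16) = 1.6409366
ln(W_i) = ln(0.043) = -3.1465552
ln(W_f) - ln(W_i) = 1.6409366 - -3.1465552 = 4.7874918
SGR = 4.7874918 / 77 * 100 = 6.21752 %/day

6.21752 %/day


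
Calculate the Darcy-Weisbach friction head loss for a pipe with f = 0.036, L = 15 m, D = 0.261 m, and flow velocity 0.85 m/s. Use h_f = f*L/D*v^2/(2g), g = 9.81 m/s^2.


v^2 = 0.85^2 = 0.7225 m^2/s^2
L/D = 15/0.261 = 57.471264
h_f = f*(L/D)*v^2/(2g) = 0.036 * 57.471264 * 0.7225 / 19.62 = 0.076189 m

0.076189 m


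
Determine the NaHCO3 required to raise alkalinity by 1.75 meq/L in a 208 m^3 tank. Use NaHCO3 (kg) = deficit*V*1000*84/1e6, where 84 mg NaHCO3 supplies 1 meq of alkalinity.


Tank volume in L = 208 m^3 * 1000 = 208000 L
Total meq required = 1.75 meq/L * 208000 L = 364000 meq
NaHCO3 mass = 364000 meq * 84 mg/meq / 1e6 = 30.576 kg

30.576 kg


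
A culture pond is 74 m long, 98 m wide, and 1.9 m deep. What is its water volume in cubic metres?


Base area = L * W = 74 * 98 = 7252 m^2
Volume = area * depth = 7252 * 1.9 = 13778.8 m^3

13778.8 m^3


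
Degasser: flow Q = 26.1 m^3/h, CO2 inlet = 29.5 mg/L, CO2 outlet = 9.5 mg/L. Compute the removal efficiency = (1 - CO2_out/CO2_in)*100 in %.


CO2_out / CO2_in = 9.5 / 29.5 = 0.3220339
Fraction remaining = 0.3220339
efficiency = (1 - 0.3220339) * 100 = 67.7966 %

67.7966 %


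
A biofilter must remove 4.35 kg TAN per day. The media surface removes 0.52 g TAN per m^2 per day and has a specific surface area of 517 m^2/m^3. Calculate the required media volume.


A = 4.35*1000 / 0.52 = 8365.3846 m^2
V = 8365.3846 / 517 = 16.1806

16.1806 m^3


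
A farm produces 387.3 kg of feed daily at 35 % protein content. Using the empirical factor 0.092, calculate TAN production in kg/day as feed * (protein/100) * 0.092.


Protein in feed = 387.3 * 35/100 = 135.555 kg/day
TAN = protein * 0.092 = 135.555 * 0.092 = 12.47106 kg/day

12.47106 kg/day


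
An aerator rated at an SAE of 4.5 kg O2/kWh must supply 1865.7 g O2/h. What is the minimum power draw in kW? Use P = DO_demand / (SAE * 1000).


SAE in g O2/kWh = 4.5 * 1000 = 4500 g/kWh
P = DO_demand / SAE_g = 1865.7 / 4500 = 0.4146 kW

0.4146 kW


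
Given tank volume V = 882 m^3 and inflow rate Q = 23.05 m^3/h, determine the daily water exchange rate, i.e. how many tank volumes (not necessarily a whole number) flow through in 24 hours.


Daily flow volume = 23.05 m^3/h * 24 h = 553.2 m^3/day
Exchanges = daily flow / tank volume = 553.2 / 882 = 0.627211 exchanges/day

0.627211 exchanges/day


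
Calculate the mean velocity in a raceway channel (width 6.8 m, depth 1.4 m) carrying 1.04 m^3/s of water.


Cross-sectional area = W * d = 6.8 * 1.4 = 9.52 m^2
Velocity = Q / A = 1.04 / 9.52 = 0.109244 m/s

0.109244 m/s


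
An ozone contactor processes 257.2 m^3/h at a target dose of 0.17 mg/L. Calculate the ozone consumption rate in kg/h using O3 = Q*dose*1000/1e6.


O3 demand (mg/h) = Q * dose * 1000 = 257.2 * 0.17 * 1000 = 43724 mg/h
Convert mg to kg: 43724 / 1e6 = 0.043724 kg/h

0.043724 kg/h


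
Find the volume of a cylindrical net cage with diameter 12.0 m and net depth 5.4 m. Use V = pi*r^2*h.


r = d/2 = 12.0/2 = 6 m
Base area = pi*r^2 = pi*6^2 = 113.09734 m^2
Volume = 113.09734 * 5.4 = 610.726 m^3

610.726 m^3


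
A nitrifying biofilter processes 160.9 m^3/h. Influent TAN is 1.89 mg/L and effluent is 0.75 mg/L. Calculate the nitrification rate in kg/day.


Concentration drop: TAN_in - TAN_out = 1.89 - 0.75 = 1.14 mg/L
Hourly TAN removed = Q * dTAN = 160.9 m^3/h * 1.14 mg/L = 183.426 g/h  (m^3/h * mg/L = g/h)
Daily TAN removed = 183.426 * 24 = 4402.224 g/day
Convert to kg/day: 4402.224 / 1000 = 4.402224 kg/day

4.402224 kg/day


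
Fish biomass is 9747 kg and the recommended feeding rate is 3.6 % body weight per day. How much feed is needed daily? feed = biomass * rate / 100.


Feeding rate fraction = 3.6% / 100 = 0.036
Daily feed = 9747 kg * 0.036 = 350.892 kg/day

350.892 kg/day


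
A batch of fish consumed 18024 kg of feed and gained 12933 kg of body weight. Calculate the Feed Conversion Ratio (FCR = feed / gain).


FCR = feed consumed / weight gained
FCR = 18024 kg / 12933 kg = 1.39364

1.39364


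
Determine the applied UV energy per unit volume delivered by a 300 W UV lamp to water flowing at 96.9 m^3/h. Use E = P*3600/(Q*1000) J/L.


Energy delivered per hour = 300 W * 3600 s = 1080000 J/h
Volume treated per hour = 96.9 m^3/h * 1000 = 96900 L/h
dose = 1080000 / 96900 = 11.1455 J/L

11.1455 J/L


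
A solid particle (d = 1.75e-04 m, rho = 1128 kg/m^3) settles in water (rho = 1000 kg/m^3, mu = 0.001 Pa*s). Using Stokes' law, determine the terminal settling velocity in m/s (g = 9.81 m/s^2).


Density difference: rho_p - rho_f = 1128 - 1000 = 128 kg/m^3
d^2 = (1.75e-04)^2 = 3.0625e-08 m^2
Numerator = (rho_p - rho_f) * g * d^2 = 128 * 9.81 * 3.0625e-08 = 3.84552e-05
Denominator = 18 * mu = 18 * 0.001 = 0.018
v_s = 3.84552e-05 / 0.018 = 0.0021364 m/s
Check: Re = rho_f * v_s * d / mu = 1000 * 0.0021364 * 1.75e-04 / 0.001 = 0.374 < 1, so Stokes' law applies.

0.0021364 m/s


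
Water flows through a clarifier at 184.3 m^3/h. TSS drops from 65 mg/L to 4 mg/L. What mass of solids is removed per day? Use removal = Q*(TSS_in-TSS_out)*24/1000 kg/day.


Concentration drop: TSS_in - TSS_out = 65 - 4 = 61 mg/L
Hourly solids removed = Q * dTSS = 184.3 m^3/h * 61 mg/L = 11242.3 g/h  (m^3/h * mg/L = g/h)
Daily solids removed = 11242.3 * 24 = 269815.2 g/day
Convert g to kg: 269815.2 / 1000 = 269.8152 kg/day

269.8152 kg/day


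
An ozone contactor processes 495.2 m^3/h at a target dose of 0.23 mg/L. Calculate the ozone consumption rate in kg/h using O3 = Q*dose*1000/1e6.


O3 demand (mg/h) = Q * dose * 1000 = 495.2 * 0.23 * 1000 = 113896 mg/h
Convert mg to kg: 113896 / 1e6 = 0.113896 kg/h

0.113896 kg/h


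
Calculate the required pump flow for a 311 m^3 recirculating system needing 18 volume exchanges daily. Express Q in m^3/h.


Daily recirculation volume = 311 m^3 * 18 = 5598 m^3/day
Flow rate Q = daily volume / 24 h = 5598 / 24 = 233.25 m^3/h

233.25 m^3/h


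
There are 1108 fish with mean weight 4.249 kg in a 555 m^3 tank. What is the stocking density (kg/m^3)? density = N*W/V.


Total biomass = 1108 fish * 4.249 kg = 4707.892 kg
Density = total biomass / volume = 4707.892 / 555 = 8.48269 kg/m^3

8.48269 kg/m^3


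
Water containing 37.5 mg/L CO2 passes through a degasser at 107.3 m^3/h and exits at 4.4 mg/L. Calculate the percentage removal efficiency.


CO2_out / CO2_in = 4.4 / 37.5 = 0.11733333
Fraction remaining = 0.11733333
efficiency = (1 - 0.11733333) * 100 = 88.2667 %

88.2667 %


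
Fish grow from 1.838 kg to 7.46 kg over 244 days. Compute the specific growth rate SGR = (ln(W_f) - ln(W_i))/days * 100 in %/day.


ln(W_f) = ln(7.46) = 2.0095554
ln(W_i) = ln(1.838) = 0.60867802
ln(W_f) - ln(W_i) = 2.0095554 - 0.60867802 = 1.4008774
SGR = 1.4008774 / 244 * 100 = 0.57413 %/day

0.57413 %/day


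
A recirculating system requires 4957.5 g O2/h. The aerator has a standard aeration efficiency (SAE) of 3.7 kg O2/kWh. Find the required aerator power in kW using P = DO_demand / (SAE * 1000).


SAE in g O2/kWh = 3.7 * 1000 = 3700 g/kWh
P = DO_demand / SAE_g = 4957.5 / 3700 = 1.33986 kW

1.33986 kW


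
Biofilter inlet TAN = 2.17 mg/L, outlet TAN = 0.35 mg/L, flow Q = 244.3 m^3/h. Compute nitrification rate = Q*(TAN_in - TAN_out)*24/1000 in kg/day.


Concentration drop: TAN_in - TAN_out = 2.17 - 0.35 = 1.82 mg/L
Hourly TAN removed = Q * dTAN = 244.3 m^3/h * 1.82 mg/L = 444.626 g/h  (m^3/h * mg/L = g/h)
Daily TAN removed = 444.626 * 24 = 10671.024 g/day
Convert to kg/day: 10671.024 / 1000 = 10.671024 kg/day

10.671024 kg/day


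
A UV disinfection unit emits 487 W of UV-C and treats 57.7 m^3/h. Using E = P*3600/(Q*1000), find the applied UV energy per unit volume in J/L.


Energy delivered per hour = 487 W * 3600 s = 1753200 J/h
Volume treated per hour = 57.7 m^3/h * 1000 = 57700 L/h
dose = 1753200 / 57700 = 30.3847 J/L

30.3847 J/L


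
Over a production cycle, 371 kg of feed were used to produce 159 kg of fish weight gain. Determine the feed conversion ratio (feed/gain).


FCR = feed consumed / weight gained
FCR = 371 kg / 159 kg = 2.33333

2.33333


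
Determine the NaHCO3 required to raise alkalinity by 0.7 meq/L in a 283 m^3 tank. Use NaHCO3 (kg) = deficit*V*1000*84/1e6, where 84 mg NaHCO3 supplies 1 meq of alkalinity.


Tank volume in L = 283 m^3 * 1000 = 283000 L
Total meq required = 0.7 meq/L * 283000 L = 198100 meq
NaHCO3 mass = 198100 meq * 84 mg/meq / 1e6 = 16.6404 kg

16.6404 kg


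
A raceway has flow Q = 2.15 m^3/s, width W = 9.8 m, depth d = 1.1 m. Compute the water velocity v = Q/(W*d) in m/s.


Cross-sectional area = W * d = 9.8 * 1.1 = 10.78 m^2
Velocity = Q / A = 2.15 / 10.78 = 0.199443 m/s

0.199443 m/s


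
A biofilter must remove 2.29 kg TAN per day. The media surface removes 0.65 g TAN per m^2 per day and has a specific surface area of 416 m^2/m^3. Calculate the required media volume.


A = 2.29*1000 / 0.65 = 3523.0769 m^2
V = 3523.0769 / 416 = 8.46893

8.46893 m^3


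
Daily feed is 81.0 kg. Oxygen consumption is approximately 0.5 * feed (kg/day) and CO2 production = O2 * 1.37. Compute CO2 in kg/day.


O2 = 81.0 * 0.5 = 40.5
CO2 = 40.5 * 1.37 = 55.485

55.485 kg/day


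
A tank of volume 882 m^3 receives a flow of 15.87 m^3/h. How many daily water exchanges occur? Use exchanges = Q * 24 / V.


Daily flow volume = 15.87 m^3/h * 24 h = 380.88 m^3/day
Exchanges = daily flow / tank volume = 380.88 / 882 = 0.431837 exchanges/day

0.431837 exchanges/day


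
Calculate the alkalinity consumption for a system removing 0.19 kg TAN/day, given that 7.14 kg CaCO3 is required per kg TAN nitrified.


Alkalinity factor: 7.14 kg CaCO3 consumed per kg TAN nitrified
alk = 0.19 kg TAN * 7.14 = 1.3566 kg CaCO3/day

1.3566 kg CaCO3/day


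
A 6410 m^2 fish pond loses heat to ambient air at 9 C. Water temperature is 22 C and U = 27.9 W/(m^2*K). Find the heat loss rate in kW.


Temperature difference dT = 22 - 9 = 13 K
Heat loss (W) = U * A * dT = 27.9 * 6410 * 13 = 2324907 W
Convert to kW: 2324907 / 1000 = 2324.907 kW

2324.907 kW


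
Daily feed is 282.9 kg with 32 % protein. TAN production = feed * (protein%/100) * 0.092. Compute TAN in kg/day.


Protein in feed = 282.9 * 32/100 = 90.528 kg/day
TAN = protein * 0.092 = 90.528 * 0.092 = 8.328576 kg/day

8.328576 kg/day


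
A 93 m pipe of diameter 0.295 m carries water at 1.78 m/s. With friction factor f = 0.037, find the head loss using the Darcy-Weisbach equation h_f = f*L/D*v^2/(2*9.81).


v^2 = 1.78^2 = 3.1684 m^2/s^2
L/D = 93/0.295 = 315.25424
h_f = f*(L/D)*v^2/(2g) = 0.037 * 315.25424 * 3.1684 / 19.62 = 1.88366 m

1.88366 m


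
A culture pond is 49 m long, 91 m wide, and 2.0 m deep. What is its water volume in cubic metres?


Base area = L * W = 49 * 91 = 4459 m^2
Volume = area * depth = 4459 * 2.0 = 8918 m^3

8918 m^3


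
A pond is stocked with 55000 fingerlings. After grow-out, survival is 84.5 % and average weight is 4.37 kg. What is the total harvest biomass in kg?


Survivors = 55000 * 84.5/100 = 46475 fish
Harvest biomass = survivors * W_f = 46475 * 4.37 = 203095.75 kg

203095.75 kg


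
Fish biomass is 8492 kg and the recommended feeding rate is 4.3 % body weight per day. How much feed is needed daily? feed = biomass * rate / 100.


Feeding rate fraction = 4.3% / 100 = 0.043
Daily feed = 8492 kg * 0.043 = 365.156 kg/day

365.156 kg/day


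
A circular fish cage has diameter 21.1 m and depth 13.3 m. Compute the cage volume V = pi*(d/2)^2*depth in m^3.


r = d/2 = 21.1/2 = 10.55 m
Base area = pi*r^2 = pi*10.55^2 = 349.66712 m^2
Volume = 349.66712 * 13.3 = 4650.57 m^3

4650.57 m^3


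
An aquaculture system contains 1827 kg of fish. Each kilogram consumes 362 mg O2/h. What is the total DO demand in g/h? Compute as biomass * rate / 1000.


Total O2 consumption (mg/h) = 1827 kg * 362 mg/(kg*h) = 661374 mg/h
Convert to g/h: 661374 / 1000 = 661.374 g/h

661.374 g/h


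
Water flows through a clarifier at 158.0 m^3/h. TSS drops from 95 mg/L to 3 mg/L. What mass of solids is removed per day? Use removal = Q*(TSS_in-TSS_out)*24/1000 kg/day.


Concentration drop: TSS_in - TSS_out = 95 - 3 = 92 mg/L
Hourly solids removed = Q * dTSS = 158.0 m^3/h * 92 mg/L = 14536 g/h  (m^3/h * mg/L = g/h)
Daily solids removed = 14536 * 24 = 348864 g/day
Convert g to kg: 348864 / 1000 = 348.864 kg/day

348.864 kg/day


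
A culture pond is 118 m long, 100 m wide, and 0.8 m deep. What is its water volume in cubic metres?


Base area = L * W = 118 * 100 = 11800 m^2
Volume = area * depth = 11800 * 0.8 = 9440 m^3

9440 m^3


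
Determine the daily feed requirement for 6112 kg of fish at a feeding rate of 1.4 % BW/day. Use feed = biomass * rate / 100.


Feeding rate fraction = 1.4% / 100 = 0.014
Daily feed = 6112 kg * 0.014 = 85.568 kg/day

85.568 kg/day


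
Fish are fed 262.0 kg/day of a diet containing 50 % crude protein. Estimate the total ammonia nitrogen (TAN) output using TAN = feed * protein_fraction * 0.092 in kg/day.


Protein in feed = 262.0 * 50/100 = 131 kg/day
TAN = protein * 0.092 = 131 * 0.092 = 12.052 kg/day

12.052 kg/day


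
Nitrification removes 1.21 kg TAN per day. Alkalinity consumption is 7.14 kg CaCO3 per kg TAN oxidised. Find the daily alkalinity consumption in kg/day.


Alkalinity factor: 7.14 kg CaCO3 consumed per kg TAN nitrified
alk = 1.21 kg TAN * 7.14 = 8.6394 kg CaCO3/day

8.6394 kg CaCO3/day


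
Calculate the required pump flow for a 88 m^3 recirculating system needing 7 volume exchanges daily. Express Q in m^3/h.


Daily recirculation volume = 88 m^3 * 7 = 616 m^3/day
Flow rate Q = daily volume / 24 h = 616 / 24 = 25.6667 m^3/h

25.6667 m^3/h


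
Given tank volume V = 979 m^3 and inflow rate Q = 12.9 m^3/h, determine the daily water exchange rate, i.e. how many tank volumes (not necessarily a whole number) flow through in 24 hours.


Daily flow volume = 12.9 m^3/h * 24 h = 309.6 m^3/day
Exchanges = daily flow / tank volume = 309.6 / 979 = 0.316241 exchanges/day

0.316241 exchanges/day


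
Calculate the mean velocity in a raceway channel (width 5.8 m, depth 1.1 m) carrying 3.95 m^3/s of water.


Cross-sectional area = W * d = 5.8 * 1.1 = 6.38 m^2
Velocity = Q / A = 3.95 / 6.38 = 0.619122 m/s

0.619122 m/s


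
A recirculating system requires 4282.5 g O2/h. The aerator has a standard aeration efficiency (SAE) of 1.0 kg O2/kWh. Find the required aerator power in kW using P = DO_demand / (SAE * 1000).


SAE in g O2/kWh = 1.0 * 1000 = 1000 g/kWh
P = DO_demand / SAE_g = 4282.5 / 1000 = 4.2825 kW

4.2825 kW


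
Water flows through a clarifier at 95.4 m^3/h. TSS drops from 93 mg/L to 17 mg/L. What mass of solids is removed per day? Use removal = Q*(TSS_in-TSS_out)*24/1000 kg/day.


Concentration drop: TSS_in - TSS_out = 93 - 17 = 76 mg/L
Hourly solids removed = Q * dTSS = 95.4 m^3/h * 76 mg/L = 7250.4 g/h  (m^3/h * mg/L = g/h)
Daily solids removed = 7250.4 * 24 = 174009.6 g/day
Convert g to kg: 174009.6 / 1000 = 174.0096 kg/day

174.0096 kg/day


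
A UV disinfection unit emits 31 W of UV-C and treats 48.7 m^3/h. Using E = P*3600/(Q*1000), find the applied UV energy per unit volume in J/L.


Energy delivered per hour = 31 W * 3600 s = 111600 J/h
Volume treated per hour = 48.7 m^3/h * 1000 = 48700 L/h
dose = 111600 / 48700 = 2.29158 J/L

2.29158 J/L


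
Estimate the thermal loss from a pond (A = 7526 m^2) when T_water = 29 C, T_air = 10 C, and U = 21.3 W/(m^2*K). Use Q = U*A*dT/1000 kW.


Temperature difference dT = 29 - 10 = 19 K
Heat loss (W) = U * A * dT = 21.3 * 7526 * 19 = 3045772.2 W
Convert to kW: 3045772.2 / 1000 = 3045.7722 kW

3045.7722 kW


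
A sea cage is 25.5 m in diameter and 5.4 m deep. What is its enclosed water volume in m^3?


r = d/2 = 25.5/2 = 12.75 m
Base area = pi*r^2 = pi*12.75^2 = 510.70516 m^2
Volume = 510.70516 * 5.4 = 2757.81 m^3

2757.81 m^3


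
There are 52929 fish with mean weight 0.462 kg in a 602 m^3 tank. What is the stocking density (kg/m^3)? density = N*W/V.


Total biomass = 52929 fish * 0.462 kg = 24453.198 kg
Density = total biomass / volume = 24453.198 / 602 = 40.6199 kg/m^3

40.6199 kg/m^3


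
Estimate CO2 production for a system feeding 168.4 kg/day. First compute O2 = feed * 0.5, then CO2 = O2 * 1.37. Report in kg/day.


O2 = 168.4 * 0.5 = 84.2
CO2 = 84.2 * 1.37 = 115.354

115.354 kg/day


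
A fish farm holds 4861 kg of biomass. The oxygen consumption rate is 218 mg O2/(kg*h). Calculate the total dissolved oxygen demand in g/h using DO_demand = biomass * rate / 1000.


Total O2 consumption (mg/h) = 4861 kg * 218 mg/(kg*h) = 1059698 mg/h
Convert to g/h: 1059698 / 1000 = 1059.698 g/h

1059.698 g/h


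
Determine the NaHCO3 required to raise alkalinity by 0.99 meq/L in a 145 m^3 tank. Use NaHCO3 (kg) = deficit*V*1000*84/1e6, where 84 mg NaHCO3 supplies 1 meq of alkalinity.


Tank volume in L = 145 m^3 * 1000 = 145000 L
Total meq required = 0.99 meq/L * 145000 L = 143550 meq
NaHCO3 mass = 143550 meq * 84 mg/meq / 1e6 = 12.0582 kg

12.0582 kg


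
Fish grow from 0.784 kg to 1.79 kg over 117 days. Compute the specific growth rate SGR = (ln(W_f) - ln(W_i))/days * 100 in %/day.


ln(W_f) = ln(1.79) = 0.58221562
ln(W_i) = ln(0.784) = -0.24334626
ln(W_f) - ln(W_i) = 0.58221562 - -0.24334626 = 0.82556188
SGR = 0.82556188 / 117 * 100 = 0.705608 %/day

0.705608 %/day


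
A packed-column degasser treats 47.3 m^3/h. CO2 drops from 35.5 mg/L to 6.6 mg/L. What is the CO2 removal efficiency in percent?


CO2_out / CO2_in = 6.6 / 35.5 = 0.18591549
Fraction remaining = 0.18591549
efficiency = (1 - 0.18591549) * 100 = 81.4085 %

81.4085 %


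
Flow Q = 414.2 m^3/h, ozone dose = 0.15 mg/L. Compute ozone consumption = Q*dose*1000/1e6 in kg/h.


O3 demand (mg/h) = Q * dose * 1000 = 414.2 * 0.15 * 1000 = 62130 mg/h
Convert mg to kg: 62130 / 1e6 = 0.06213 kg/h

0.06213 kg/h


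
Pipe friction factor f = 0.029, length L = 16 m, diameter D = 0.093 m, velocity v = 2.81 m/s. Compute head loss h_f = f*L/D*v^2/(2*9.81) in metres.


v^2 = 2.81^2 = 7.8961 m^2/s^2
L/D = 16/0.093 = 172.04301
h_f = f*(L/D)*v^2/(2g) = 0.029 * 172.04301 * 7.8961 / 19.62 = 2.00793 m

2.00793 m


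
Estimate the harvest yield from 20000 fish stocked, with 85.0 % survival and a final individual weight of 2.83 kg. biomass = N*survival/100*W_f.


Survivors = 20000 * 85.0/100 = 17000 fish
Harvest biomass = survivors * W_f = 17000 * 2.83 = 48110 kg

48110 kg


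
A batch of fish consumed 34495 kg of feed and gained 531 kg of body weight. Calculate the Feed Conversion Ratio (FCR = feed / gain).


FCR = feed consumed / weight gained
FCR = 34495 kg / 531 kg = 64.9623

64.9623


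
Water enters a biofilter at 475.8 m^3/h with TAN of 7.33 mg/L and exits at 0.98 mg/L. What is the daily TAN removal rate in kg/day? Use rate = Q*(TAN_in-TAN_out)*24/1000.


Concentration drop: TAN_in - TAN_out = 7.33 - 0.98 = 6.35 mg/L
Hourly TAN removed = Q * dTAN = 475.8 m^3/h * 6.35 mg/L = 3021.33 g/h  (m^3/h * mg/L = g/h)
Daily TAN removed = 3021.33 * 24 = 72511.92 g/day
Convert to kg/day: 72511.92 / 1000 = 72.51192 kg/day

72.51192 kg/day


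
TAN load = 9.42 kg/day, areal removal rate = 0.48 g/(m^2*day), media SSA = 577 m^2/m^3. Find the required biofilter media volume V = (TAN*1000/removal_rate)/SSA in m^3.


A = 9.42*1000 / 0.48 = 19625 m^2
V = 19625 / 577 = 34.0121

34.0121 m^3


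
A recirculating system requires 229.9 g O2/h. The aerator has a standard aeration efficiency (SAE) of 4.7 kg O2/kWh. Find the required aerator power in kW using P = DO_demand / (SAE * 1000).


SAE in g O2/kWh = 4.7 * 1000 = 4700 g/kWh
P = DO_demand / SAE_g = 229.9 / 4700 = 0.0489149 kW

0.0489149 kW


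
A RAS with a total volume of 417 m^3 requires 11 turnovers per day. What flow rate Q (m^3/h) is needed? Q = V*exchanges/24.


Daily recirculation volume = 417 m^3 * 11 = 4587 m^3/day
Flow rate Q = daily volume / 24 h = 4587 / 24 = 191.125 m^3/h

191.125 m^3/h


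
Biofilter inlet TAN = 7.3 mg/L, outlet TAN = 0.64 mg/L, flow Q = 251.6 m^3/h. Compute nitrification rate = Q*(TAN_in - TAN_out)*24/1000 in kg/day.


Concentration drop: TAN_in - TAN_out = 7.3 - 0.64 = 6.66 mg/L
Hourly TAN removed = Q * dTAN = 251.6 m^3/h * 6.66 mg/L = 1675.656 g/h  (m^3/h * mg/L = g/h)
Daily TAN removed = 1675.656 * 24 = 40215.744 g/day
Convert to kg/day: 40215.744 / 1000 = 40.215744 kg/day

40.215744 kg/day


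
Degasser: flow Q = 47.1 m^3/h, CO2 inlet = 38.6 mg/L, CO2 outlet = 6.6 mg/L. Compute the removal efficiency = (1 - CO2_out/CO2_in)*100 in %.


CO2_out / CO2_in = 6.6 / 38.6 = 0.17098446
Fraction remaining = 0.17098446
efficiency = (1 - 0.17098446) * 100 = 82.9016 %

82.9016 %


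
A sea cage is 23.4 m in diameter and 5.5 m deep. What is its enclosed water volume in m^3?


r = d/2 = 23.4/2 = 11.7 m
Base area = pi*r^2 = pi*11.7^2 = 430.05262 m^2
Volume = 430.05262 * 5.5 = 2365.29 m^3

2365.29 m^3


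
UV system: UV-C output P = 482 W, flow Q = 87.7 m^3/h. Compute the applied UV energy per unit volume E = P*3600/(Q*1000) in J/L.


Energy delivered per hour = 482 W * 3600 s = 1735200 J/h
Volume treated per hour = 87.7 m^3/h * 1000 = 87700 L/h
dose = 1735200 / 87700 = 19.7856 J/L

19.7856 J/L


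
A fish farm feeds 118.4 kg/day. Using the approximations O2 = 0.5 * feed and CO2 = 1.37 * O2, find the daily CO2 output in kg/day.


O2 = 118.4 * 0.5 = 59.2
CO2 = 59.2 * 1.37 = 81.104

81.104 kg/day


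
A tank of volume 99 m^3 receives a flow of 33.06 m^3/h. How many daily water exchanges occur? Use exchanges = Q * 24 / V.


Daily flow volume = 33.06 m^3/h * 24 h = 793.44 m^3/day
Exchanges = daily flow / tank volume = 793.44 / 99 = 8.01455 exchanges/day

8.01455 exchanges/day


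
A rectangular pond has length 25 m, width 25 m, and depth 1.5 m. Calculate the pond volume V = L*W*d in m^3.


Base area = L * W = 25 * 25 = 625 m^2
Volume = area * depth = 625 * 1.5 = 937.5 m^3

937.5 m^3


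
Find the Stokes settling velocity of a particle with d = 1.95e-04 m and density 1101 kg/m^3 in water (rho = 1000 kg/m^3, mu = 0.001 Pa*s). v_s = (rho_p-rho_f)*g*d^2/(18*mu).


Density difference: rho_p - rho_f = 1101 - 1000 = 101 kg/m^3
d^2 = (1.95e-04)^2 = 3.8025e-08 m^2
Numerator = (rho_p - rho_f) * g * d^2 = 101 * 9.81 * 3.8025e-08 = 3.767555e-05
Denominator = 18 * mu = 18 * 0.001 = 0.018
v_s = 3.767555e-05 / 0.018 = 0.00209309 m/s
Check: Re = rho_f * v_s * d / mu = 1000 * 0.00209309 * 1.95e-04 / 0.001 = 0.408 < 1, so Stokes' law applies.

0.00209309 m/s


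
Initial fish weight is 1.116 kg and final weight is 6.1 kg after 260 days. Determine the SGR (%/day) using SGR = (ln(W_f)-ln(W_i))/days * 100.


ln(W_f) = ln(6.1) = 1.8082888
ln(W_i) = ln(1.116) = 0.10975086
ln(W_f) - ln(W_i) = 1.8082888 - 0.10975086 = 1.6985379
SGR = 1.6985379 / 260 * 100 = 0.653284 %/day

0.653284 %/day


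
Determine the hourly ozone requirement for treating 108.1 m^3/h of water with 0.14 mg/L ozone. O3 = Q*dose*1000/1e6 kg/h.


O3 demand (mg/h) = Q * dose * 1000 = 108.1 * 0.14 * 1000 = 15134 mg/h
Convert mg to kg: 15134 / 1e6 = 0.015134 kg/h

0.015134 kg/h


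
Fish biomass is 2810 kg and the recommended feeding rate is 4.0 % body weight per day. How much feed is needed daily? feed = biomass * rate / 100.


Feeding rate fraction = 4.0% / 100 = 0.04
Daily feed = 2810 kg * 0.04 = 112.4 kg/day

112.4 kg/day


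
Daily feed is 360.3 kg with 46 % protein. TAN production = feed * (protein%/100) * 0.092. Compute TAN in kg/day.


Protein in feed = 360.3 * 46/100 = 165.738 kg/day
TAN = protein * 0.092 = 165.738 * 0.092 = 15.247896 kg/day

15.247896 kg/day


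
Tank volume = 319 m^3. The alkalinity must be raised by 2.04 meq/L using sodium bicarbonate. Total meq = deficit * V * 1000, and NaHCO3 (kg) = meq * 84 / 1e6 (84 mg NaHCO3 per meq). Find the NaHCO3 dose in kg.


Tank volume in L = 319 m^3 * 1000 = 319000 L
Total meq required = 2.04 meq/L * 319000 L = 650760 meq
NaHCO3 mass = 650760 meq * 84 mg/meq / 1e6 = 54.6638 kg

54.6638 kg


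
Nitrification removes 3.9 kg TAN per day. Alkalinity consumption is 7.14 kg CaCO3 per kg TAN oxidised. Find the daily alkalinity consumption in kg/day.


Alkalinity factor: 7.14 kg CaCO3 consumed per kg TAN nitrified
alk = 3.9 kg TAN * 7.14 = 27.846 kg CaCO3/day

27.846 kg CaCO3/day


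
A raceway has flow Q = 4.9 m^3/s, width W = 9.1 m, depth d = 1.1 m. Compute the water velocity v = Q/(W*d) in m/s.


Cross-sectional area = W * d = 9.1 * 1.1 = 10.01 m^2
Velocity = Q / A = 4.9 / 10.01 = 0.48951 m/s

0.48951 m/s


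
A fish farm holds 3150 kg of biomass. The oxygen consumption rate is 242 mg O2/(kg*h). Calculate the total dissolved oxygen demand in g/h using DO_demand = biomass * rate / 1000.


Total O2 consumption (mg/h) = 3150 kg * 242 mg/(kg*h) = 762300 mg/h
Convert to g/h: 762300 / 1000 = 762.3 g/h

762.3 g/h


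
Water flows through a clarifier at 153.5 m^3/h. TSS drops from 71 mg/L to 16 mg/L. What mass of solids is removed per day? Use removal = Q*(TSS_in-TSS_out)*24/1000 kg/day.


Concentration drop: TSS_in - TSS_out = 71 - 16 = 55 mg/L
Hourly solids removed = Q * dTSS = 153.5 m^3/h * 55 mg/L = 8442.5 g/h  (m^3/h * mg/L = g/h)
Daily solids removed = 8442.5 * 24 = 202620 g/day
Convert g to kg: 202620 / 1000 = 202.62 kg/day

202.62 kg/day


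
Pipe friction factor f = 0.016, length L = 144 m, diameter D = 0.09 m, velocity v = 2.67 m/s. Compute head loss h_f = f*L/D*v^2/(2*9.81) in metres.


v^2 = 2.67^2 = 7.1289 m^2/s^2
L/D = 144/0.09 = 1600
h_f = f*(L/D)*v^2/(2g) = 0.016 * 1600 * 7.1289 / 19.62 = 9.30172 m

9.30172 m


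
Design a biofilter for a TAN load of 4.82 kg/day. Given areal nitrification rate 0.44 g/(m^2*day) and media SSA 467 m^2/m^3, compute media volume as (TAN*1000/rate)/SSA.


A = 4.82*1000 / 0.44 = 10954.545 m^2
V = 10954.545 / 467 = 23.4573

23.4573 m^3


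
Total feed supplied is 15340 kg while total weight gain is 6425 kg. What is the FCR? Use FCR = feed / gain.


FCR = feed consumed / weight gained
FCR = 15340 kg / 6425 kg = 2.38755

2.38755


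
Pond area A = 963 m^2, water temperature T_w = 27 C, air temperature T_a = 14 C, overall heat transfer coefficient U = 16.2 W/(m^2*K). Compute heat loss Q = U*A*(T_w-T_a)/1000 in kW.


Temperature difference dT = 27 - 14 = 13 K
Heat loss (W) = U * A * dT = 16.2 * 963 * 13 = 202807.8 W
Convert to kW: 202807.8 / 1000 = 202.8078 kW

202.8078 kW


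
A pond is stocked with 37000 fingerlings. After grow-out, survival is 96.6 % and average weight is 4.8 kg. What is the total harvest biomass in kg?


Survivors = 37000 * 96.6/100 = 35742 fish
Harvest biomass = survivors * W_f = 35742 * 4.8 = 171561.6 kg

171561.6 kg


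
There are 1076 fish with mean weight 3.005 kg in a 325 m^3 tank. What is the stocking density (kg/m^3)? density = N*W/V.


Total biomass = 1076 fish * 3.005 kg = 3233.38 kg
Density = total biomass / volume = 3233.38 / 325 = 9.94886 kg/m^3

9.94886 kg/m^3


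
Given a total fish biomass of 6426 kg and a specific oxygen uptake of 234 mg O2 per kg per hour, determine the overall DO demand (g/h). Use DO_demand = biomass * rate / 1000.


Total O2 consumption (mg/h) = 6426 kg * 234 mg/(kg*h) = 1503684 mg/h
Convert to g/h: 1503684 / 1000 = 1503.684 g/h

1503.684 g/h


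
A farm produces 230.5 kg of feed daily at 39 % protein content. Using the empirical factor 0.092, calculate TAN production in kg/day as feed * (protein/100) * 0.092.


Protein in feed = 230.5 * 39/100 = 89.895 kg/day
TAN = protein * 0.092 = 89.895 * 0.092 = 8.27034 kg/day

8.27034 kg/day


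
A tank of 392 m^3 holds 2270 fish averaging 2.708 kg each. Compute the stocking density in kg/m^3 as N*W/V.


Total biomass = 2270 fish * 2.708 kg = 6147.16 kg
Density = total biomass / volume = 6147.16 / 392 = 15.6815 kg/m^3

15.6815 kg/m^3


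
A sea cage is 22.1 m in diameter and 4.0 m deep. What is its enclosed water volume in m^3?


r = d/2 = 22.1/2 = 11.05 m
Base area = pi*r^2 = pi*11.05^2 = 383.59632 m^2
Volume = 383.59632 * 4.0 = 1534.39 m^3

1534.39 m^3


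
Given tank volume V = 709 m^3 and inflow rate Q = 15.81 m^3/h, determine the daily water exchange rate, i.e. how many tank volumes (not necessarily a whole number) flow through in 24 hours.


Daily flow volume = 15.81 m^3/h * 24 h = 379.44 m^3/day
Exchanges = daily flow / tank volume = 379.44 / 709 = 0.535176 exchanges/day

0.535176 exchanges/day


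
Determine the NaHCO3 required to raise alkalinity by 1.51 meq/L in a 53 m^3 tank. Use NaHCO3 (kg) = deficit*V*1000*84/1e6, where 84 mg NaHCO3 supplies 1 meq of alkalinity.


Tank volume in L = 53 m^3 * 1000 = 53000 L
Total meq required = 1.51 meq/L * 53000 L = 80030 meq
NaHCO3 mass = 80030 meq * 84 mg/meq / 1e6 = 6.72252 kg

6.72252 kg


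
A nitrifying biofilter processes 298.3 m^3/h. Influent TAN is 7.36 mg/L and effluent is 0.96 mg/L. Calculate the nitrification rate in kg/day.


Concentration drop: TAN_in - TAN_out = 7.36 - 0.96 = 6.4 mg/L
Hourly TAN removed = Q * dTAN = 298.3 m^3/h * 6.4 mg/L = 1909.12 g/h  (m^3/h * mg/L = g/h)
Daily TAN removed = 1909.12 * 24 = 45818.88 g/day
Convert to kg/day: 45818.88 / 1000 = 45.81888 kg/day

45.81888 kg/day


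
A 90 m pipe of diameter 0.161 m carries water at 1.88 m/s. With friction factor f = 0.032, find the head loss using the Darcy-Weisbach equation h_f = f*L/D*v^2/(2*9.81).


v^2 = 1.88^2 = 3.5344 m^2/s^2
L/D = 90/0.161 = 559.00621
h_f = f*(L/D)*v^2/(2g) = 0.032 * 559.00621 * 3.5344 / 19.62 = 3.22243 m

3.22243 m


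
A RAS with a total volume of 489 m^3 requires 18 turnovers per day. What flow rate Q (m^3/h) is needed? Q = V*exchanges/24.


Daily recirculation volume = 489 m^3 * 18 = 8802 m^3/day
Flow rate Q = daily volume / 24 h = 8802 / 24 = 366.75 m^3/h

366.75 m^3/h


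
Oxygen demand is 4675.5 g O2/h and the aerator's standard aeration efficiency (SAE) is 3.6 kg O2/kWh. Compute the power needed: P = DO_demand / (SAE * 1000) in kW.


SAE in g O2/kWh = 3.6 * 1000 = 3600 g/kWh
P = DO_demand / SAE_g = 4675.5 / 3600 = 1.29875 kW

1.29875 kW


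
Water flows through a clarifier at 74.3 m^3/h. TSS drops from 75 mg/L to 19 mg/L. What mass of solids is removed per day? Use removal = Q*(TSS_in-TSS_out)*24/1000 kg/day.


Concentration drop: TSS_in - TSS_out = 75 - 19 = 56 mg/L
Hourly solids removed = Q * dTSS = 74.3 m^3/h * 56 mg/L = 4160.8 g/h  (m^3/h * mg/L = g/h)
Daily solids removed = 4160.8 * 24 = 99859.2 g/day
Convert g to kg: 99859.2 / 1000 = 99.8592 kg/day

99.8592 kg/day


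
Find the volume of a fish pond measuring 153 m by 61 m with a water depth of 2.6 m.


Base area = L * W = 153 * 61 = 9333 m^2
Volume = area * depth = 9333 * 2.6 = 24265.8 m^3

24265.8 m^3


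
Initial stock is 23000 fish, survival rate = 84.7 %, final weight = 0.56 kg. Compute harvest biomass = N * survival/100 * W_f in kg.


Survivors = 23000 * 84.7/100 = 19481 fish
Harvest biomass = survivors * W_f = 19481 * 0.56 = 10909.36 kg

10909.36 kg


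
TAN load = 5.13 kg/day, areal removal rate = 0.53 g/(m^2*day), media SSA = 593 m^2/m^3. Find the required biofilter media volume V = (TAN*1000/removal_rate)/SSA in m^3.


A = 5.13*1000 / 0.53 = 9679.2453 m^2
V = 9679.2453 / 593 = 16.3225

16.3225 m^3


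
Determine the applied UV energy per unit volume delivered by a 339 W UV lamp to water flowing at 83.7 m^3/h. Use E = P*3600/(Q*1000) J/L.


Energy delivered per hour = 339 W * 3600 s = 1220400 J/h
Volume treated per hour = 83.7 m^3/h * 1000 = 83700 L/h
dose = 1220400 / 83700 = 14.5806 J/L

14.5806 J/L


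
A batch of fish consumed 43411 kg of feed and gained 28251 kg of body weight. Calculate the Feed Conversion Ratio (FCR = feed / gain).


FCR = feed consumed / weight gained
FCR = 43411 kg / 28251 kg = 1.53662

1.53662


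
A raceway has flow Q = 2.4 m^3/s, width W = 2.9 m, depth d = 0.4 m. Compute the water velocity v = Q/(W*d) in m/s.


Cross-sectional area = W * d = 2.9 * 0.4 = 1.16 m^2
Velocity = Q / A = 2.4 / 1.16 = 2.06897 m/s

2.06897 m/s


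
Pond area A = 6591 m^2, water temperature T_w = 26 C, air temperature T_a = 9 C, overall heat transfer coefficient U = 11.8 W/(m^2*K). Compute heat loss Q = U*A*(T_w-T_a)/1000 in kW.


Temperature difference dT = 26 - 9 = 17 K
Heat loss (W) = U * A * dT = 11.8 * 6591 * 17 = 1322154.6 W
Convert to kW: 1322154.6 / 1000 = 1322.1546 kW

1322.1546 kW


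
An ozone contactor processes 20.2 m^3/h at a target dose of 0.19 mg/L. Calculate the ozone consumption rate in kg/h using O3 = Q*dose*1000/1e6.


O3 demand (mg/h) = Q * dose * 1000 = 20.2 * 0.19 * 1000 = 3838 mg/h
Convert mg to kg: 3838 / 1e6 = 0.003838 kg/h

0.003838 kg/h


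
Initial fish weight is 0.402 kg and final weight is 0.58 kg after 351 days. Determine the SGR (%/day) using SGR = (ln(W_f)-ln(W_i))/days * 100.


ln(W_f) = ln(0.58) = -0.54472718
ln(W_i) = ln(0.402) = -0.91130319
ln(W_f) - ln(W_i) = -0.54472718 - -0.91130319 = 0.36657601
SGR = 0.36657601 / 351 * 100 = 0.104438 %/day

0.104438 %/day


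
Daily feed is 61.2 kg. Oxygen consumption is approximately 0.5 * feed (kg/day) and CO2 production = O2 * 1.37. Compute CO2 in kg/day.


O2 = 61.2 * 0.5 = 30.6
CO2 = 30.6 * 1.37 = 41.922

41.922 kg/day


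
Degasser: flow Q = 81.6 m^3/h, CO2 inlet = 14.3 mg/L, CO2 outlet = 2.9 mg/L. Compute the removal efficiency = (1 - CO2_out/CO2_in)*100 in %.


CO2_out / CO2_in = 2.9 / 14.3 = 0.2027972
Fraction remaining = 0.2027972
efficiency = (1 - 0.2027972) * 100 = 79.7203 %

79.7203 %


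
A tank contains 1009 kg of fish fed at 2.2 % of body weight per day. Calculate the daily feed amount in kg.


Feeding rate fraction = 2.2% / 100 = 0.022
Daily feed = 1009 kg * 0.022 = 22.198 kg/day

22.198 kg/day


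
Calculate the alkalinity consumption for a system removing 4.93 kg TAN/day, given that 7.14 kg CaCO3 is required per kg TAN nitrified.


Alkalinity factor: 7.14 kg CaCO3 consumed per kg TAN nitrified
alk = 4.93 kg TAN * 7.14 = 35.2002 kg CaCO3/day

35.2002 kg CaCO3/day


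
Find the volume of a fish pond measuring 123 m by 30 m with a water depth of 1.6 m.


Base area = L * W = 123 * 30 = 3690 m^2
Volume = area * depth = 3690 * 1.6 = 5904 m^3

5904 m^3


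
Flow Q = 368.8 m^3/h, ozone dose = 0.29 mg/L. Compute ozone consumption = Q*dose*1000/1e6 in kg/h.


O3 demand (mg/h) = Q * dose * 1000 = 368.8 * 0.29 * 1000 = 106952 mg/h
Convert mg to kg: 106952 / 1e6 = 0.106952 kg/h

0.106952 kg/h


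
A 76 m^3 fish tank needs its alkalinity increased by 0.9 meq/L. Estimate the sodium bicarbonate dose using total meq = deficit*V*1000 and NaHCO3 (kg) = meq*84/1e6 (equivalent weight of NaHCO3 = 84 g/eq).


Tank volume in L = 76 m^3 * 1000 = 76000 L
Total meq required = 0.9 meq/L * 76000 L = 68400 meq
NaHCO3 mass = 68400 meq * 84 mg/meq / 1e6 = 5.7456 kg

5.7456 kg


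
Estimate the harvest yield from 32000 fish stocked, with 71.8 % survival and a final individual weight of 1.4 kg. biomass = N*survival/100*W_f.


Survivors = 32000 * 71.8/100 = 22976 fish
Harvest biomass = survivors * W_f = 22976 * 1.4 = 32166.4 kg

32166.4 kg


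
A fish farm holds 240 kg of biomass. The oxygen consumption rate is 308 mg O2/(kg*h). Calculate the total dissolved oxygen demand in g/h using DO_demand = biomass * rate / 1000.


Total O2 consumption (mg/h) = 240 kg * 308 mg/(kg*h) = 73920 mg/h
Convert to g/h: 73920 / 1000 = 73.92 g/h

73.92 g/h


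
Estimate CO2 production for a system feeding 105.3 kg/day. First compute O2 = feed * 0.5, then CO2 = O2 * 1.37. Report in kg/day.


O2 = 105.3 * 0.5 = 52.65
CO2 = 52.65 * 1.37 = 72.1305

72.1305 kg/day


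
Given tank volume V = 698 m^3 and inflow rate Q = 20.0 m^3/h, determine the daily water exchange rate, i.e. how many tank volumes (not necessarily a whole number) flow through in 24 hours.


Daily flow volume = 20.0 m^3/h * 24 h = 480 m^3/day
Exchanges = daily flow / tank volume = 480 / 698 = 0.687679 exchanges/day

0.687679 exchanges/day


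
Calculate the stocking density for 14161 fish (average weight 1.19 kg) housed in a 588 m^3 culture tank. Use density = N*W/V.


Total biomass = 14161 fish * 1.19 kg = 16851.59 kg
Density = total biomass / volume = 16851.59 / 588 = 28.6592 kg/m^3

28.6592 kg/m^3
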